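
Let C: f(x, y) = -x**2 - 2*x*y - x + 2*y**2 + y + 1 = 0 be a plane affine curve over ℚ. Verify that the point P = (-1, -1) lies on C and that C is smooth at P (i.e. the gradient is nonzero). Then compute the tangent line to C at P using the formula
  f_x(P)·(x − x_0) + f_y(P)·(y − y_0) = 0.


Tangent line at P: 3*x - y + 2 = 0.

Step 1: f(-1, -1) = 0, so P lies on C.
Step 2: partial derivatives
  f_x(x, y) = -2*x - 2*y - 1, f_y(x, y) = -2*x + 4*y + 1.
  f_x(P) = 3, f_y(P) = -1 (gradient nonzero, so P is smooth).
Step 3: tangent line at P: 3·(x − -1) + -1·(y − -1) = 0.
Expanding: 3*x - y + 2 = 0.


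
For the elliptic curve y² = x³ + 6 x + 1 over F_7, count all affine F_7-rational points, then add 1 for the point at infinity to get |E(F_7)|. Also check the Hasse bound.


Affine points = {(0, 1), (0, 6), (1, 1), (1, 6), (2, 0), (3, 2), (3, 5), (5, 3), (5, 4), (6, 1), (6, 6)}; affine count = 11; |E(F_7)| = 12.

Discriminant check: Δ ∝ 4a³ + 27b² = 4·6³ + 27·1² = 4·216 + 27·1 ≡ 2 (mod 7). Nonzero ⇒ E is nonsingular.
For each x ∈ F_7, compute rhs = x³ + 6·x + 1 mod 7, then count y ∈ F_7 with y² ≡ rhs.
  x = 0: rhs = 1, matching y values: 1, 6 (2 points).
  x = 1: rhs = 1, matching y values: 1, 6 (2 points).
  x = 2: rhs = 0, matching y values: 0 (1 points).
  x = 3: rhs = 4, matching y values: 2, 5 (2 points).
  x = 4: rhs = 5, matching y values: none (0 points).
  x = 5: rhs = 2, matching y values: 3, 4 (2 points).
  x = 6: rhs = 1, matching y values: 1, 6 (2 points).
Total affine count: 11.
Full point count |E(F_7)| = 11 + 1 = 12.
Hasse bound: |12 − (7+1)| = |4| = 4 ≤ 2√7 ≈ 5.2915 ✓.


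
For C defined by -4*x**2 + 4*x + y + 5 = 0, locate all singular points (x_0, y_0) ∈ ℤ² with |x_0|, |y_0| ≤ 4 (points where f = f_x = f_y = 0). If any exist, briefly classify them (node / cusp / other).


No singular points in the scanned grid; C is smooth there.

Compute partial derivatives:
  f_x = 4 - 8*x.
  f_y = 1.
f_y = 1 is a nonzero constant, so f_y never vanishes: no point (x, y) can satisfy f = f_x = f_y = 0. In particular no (x, y) ∈ {−4, ..., 4}² is singular; the curve is smooth.


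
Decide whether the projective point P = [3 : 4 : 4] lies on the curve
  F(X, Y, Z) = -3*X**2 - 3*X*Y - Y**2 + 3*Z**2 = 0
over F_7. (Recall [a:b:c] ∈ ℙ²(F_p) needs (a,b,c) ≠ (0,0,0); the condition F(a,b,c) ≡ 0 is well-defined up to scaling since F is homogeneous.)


F(3,4,4) ≡ 4 (mod 7); P is NOT on the curve.

Evaluate F(3, 4, 4) term-by-term (mod 7).
  -3*X**2 ↦ -3·9·1·1 = -27
  -3*X*Y ↦ -3·3·4·1 = -36
  -Y**2 ↦ -1·1·16·1 = -16
  3*Z**2 ↦ 3·1·1·16 = 48
Sum: F(3, 4, 4) = (-27) + (-36) + (-16) + (48) = -31.
Reducing mod 7: -31 ≡ 4 (mod 7).
Since F(a, b, c) ≡ 4 ≠ 0 (mod 7), P does NOT lie on the curve.


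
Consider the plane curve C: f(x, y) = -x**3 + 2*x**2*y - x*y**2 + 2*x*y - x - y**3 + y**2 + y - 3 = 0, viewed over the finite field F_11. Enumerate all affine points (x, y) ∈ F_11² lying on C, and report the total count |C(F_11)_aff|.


Affine F_11-points: {(2, 6), (3, 0), (3, 1), (3, 8), (4, 5), (5, 1), (6, 9), (8, 6), (9, 3), (9, 4), (9, 7)}; count = 11.

For each of the 121 pairs (x, y) ∈ F_11², evaluate f(x, y) mod 11. Record the zeros.
  x = 0: [0↦8, 1↦9, 2↦6, 3↦4, 4↦8, 5↦1, 6↦10, 7↦7, 8↦8, 9↦7, 10↦9]  zeros at y ∈ ∅
  x = 1: [0↦6, 1↦10, 2↦8, 3↦5, 4↦6, 5↦5, 6↦7, 7↦6, 8↦7, 9↦4, 10↦2]  zeros at y ∈ ∅
  x = 2: [0↦9, 1↦9, 2↦1, 3↦1, 4↦3, 5↦1, 6↦0, 7↦5, 8↦10, 9↦9, 10↦7]  zeros at y ∈ {6}
  x = 3: [0↦0, 1↦0, 2↦1, 3↦8, 4↦4, 5↦5, 6↦5, 7↦9, 8↦0, 9↦5, 10↦7]  zeros at y ∈ {0, 1, 8}
  x = 4: [0↦6, 1↦10, 2↦2, 3↦9, 4↦3, 5↦0, 6↦5, 7↦1, 8↦4, 9↦8, 10↦7]  zeros at y ∈ {5}
  x = 5: [0↦10, 1↦0, 2↦9, 3↦9, 4↦5, 5↦2, 6↦5, 7↦8, 8↦5, 9↦1, 10↦1]  zeros at y ∈ {1}
  x = 6: [0↦6, 1↦8, 2↦5, 3↦2, 4↦4, 5↦5, 6↦10, 7↦2, 8↦8, 9↦0, 10↦5]  zeros at y ∈ {9}
  x = 7: [0↦10, 1↦6, 2↦6, 3↦4, 4↦5, 5↦3, 6↦3, 7↦10, 8↦7, 9↦10, 10↦2]  zeros at y ∈ ∅
  x = 8: [0↦5, 1↦10, 2↦6, 3↦9, 4↦2, 5↦1, 6↦0, 7↦4, 8↦7, 9↦3, 10↦8]  zeros at y ∈ {6}
  x = 9: [0↦7, 1↦3, 2↦10, 3↦0, 4↦0, 5↦4, 6↦6, 7↦0, 8↦2, 9↦6, 10↦6]  zeros at y ∈ {3, 4, 7}
  x = 10: [0↦10, 1↦1, 2↦1, 3↦4, 4↦4, 5↦6, 6↦4, 7↦3, 8↦8, 9↦2, 10↦1]  zeros at y ∈ ∅
Collecting zeros: affine points = {(2, 6), (3, 0), (3, 1), (3, 8), (4, 5), (5, 1), (6, 9), (8, 6), (9, 3), (9, 4), (9, 7)}.
Total count |C(F_11)_aff| = 11.


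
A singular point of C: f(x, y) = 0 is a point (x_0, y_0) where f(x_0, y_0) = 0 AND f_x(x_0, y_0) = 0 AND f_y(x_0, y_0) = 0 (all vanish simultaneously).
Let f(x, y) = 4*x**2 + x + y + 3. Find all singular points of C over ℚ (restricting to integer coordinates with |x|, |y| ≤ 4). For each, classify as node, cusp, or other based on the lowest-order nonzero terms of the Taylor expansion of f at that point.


No singular points in the scanned grid; C is smooth there.

Compute partial derivatives:
  f_x = 8*x + 1.
  f_y = 1.
f_y = 1 is a nonzero constant, so f_y never vanishes: no point (x, y) can satisfy f = f_x = f_y = 0. In particular no (x, y) ∈ {−4, ..., 4}² is singular; the curve is smooth.


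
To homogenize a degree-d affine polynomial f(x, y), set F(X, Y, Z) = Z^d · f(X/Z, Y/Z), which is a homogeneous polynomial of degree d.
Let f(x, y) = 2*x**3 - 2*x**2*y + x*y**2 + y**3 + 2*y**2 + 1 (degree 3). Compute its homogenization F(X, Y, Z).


F(X, Y, Z) = 2*X**3 - 2*X**2*Y + X*Y**2 + Y**3 + 2*Y**2*Z + Z**3

deg(f) = 3.
Substitute x = X/Z, y = Y/Z into f, then multiply by Z^3.
  monomial 2·x^3·y^0 ↦ 2·X^3·Y^0·Z^0.
  monomial -2·x^2·y^1 ↦ -2·X^2·Y^1·Z^0.
  monomial 1·x^1·y^2 ↦ 1·X^1·Y^2·Z^0.
  monomial 1·x^0·y^3 ↦ 1·X^0·Y^3·Z^0.
  monomial 2·x^0·y^2 ↦ 2·X^0·Y^2·Z^1.
  monomial 1·x^0·y^0 ↦ 1·X^0·Y^0·Z^3.
Collecting: F(X, Y, Z) = 2*X**3 - 2*X**2*Y + X*Y**2 + Y**3 + 2*Y**2*Z + Z**3.


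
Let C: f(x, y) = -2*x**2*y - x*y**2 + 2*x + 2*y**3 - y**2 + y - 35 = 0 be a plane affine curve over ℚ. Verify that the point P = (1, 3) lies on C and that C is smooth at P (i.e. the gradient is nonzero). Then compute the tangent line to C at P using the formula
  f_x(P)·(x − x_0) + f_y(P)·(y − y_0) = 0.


Tangent line at P: -19*x + 41*y - 104 = 0.

Step 1: f(1, 3) = 0, so P lies on C.
Step 2: partial derivatives
  f_x(x, y) = -4*x*y - y**2 + 2, f_y(x, y) = -2*x**2 - 2*x*y + 6*y**2 - 2*y + 1.
  f_x(P) = -19, f_y(P) = 41 (gradient nonzero, so P is smooth).
Step 3: tangent line at P: -19·(x − 1) + 41·(y − 3) = 0.
Expanding: -19*x + 41*y - 104 = 0.


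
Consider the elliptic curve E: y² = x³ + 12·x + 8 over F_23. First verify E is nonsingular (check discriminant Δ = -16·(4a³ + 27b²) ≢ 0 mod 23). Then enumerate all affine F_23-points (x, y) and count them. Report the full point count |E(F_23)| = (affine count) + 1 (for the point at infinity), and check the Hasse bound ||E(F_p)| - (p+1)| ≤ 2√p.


Affine points = {(0, 10), (0, 13), (3, 5), (3, 18), (5, 3), (5, 20), (8, 8), (8, 15), (10, 1), (10, 22), (16, 8), (16, 15), (22, 8), (22, 15)}; affine count = 14; |E(F_23)| = 15.

Discriminant check: Δ ∝ 4a³ + 27b² = 4·12³ + 27·8² = 4·1728 + 27·64 ≡ 15 (mod 23). Nonzero ⇒ E is nonsingular.
For each x ∈ F_23, compute rhs = x³ + 12·x + 8 mod 23, then count y ∈ F_23 with y² ≡ rhs.
  x = 0: rhs = 8, matching y values: 10, 13 (2 points).
  x = 1: rhs = 21, matching y values: none (0 points).
  x = 2: rhs = 17, matching y values: none (0 points).
  x = 3: rhs = 2, matching y values: 5, 18 (2 points).
  x = 4: rhs = 5, matching y values: none (0 points).
  x = 5: rhs = 9, matching y values: 3, 20 (2 points).
  x = 6: rhs = 20, matching y values: none (0 points).
  x = 7: rhs = 21, matching y values: none (0 points).
  x = 8: rhs = 18, matching y values: 8, 15 (2 points).
  x = 9: rhs = 17, matching y values: none (0 points).
  x = 10: rhs = 1, matching y values: 1, 22 (2 points).
  x = 11: rhs = 22, matching y values: none (0 points).
  x = 12: rhs = 17, matching y values: none (0 points).
  x = 13: rhs = 15, matching y values: none (0 points).
  x = 14: rhs = 22, matching y values: none (0 points).
  x = 15: rhs = 21, matching y values: none (0 points).
  x = 16: rhs = 18, matching y values: 8, 15 (2 points).
  x = 17: rhs = 19, matching y values: none (0 points).
  x = 18: rhs = 7, matching y values: none (0 points).
  x = 19: rhs = 11, matching y values: none (0 points).
  x = 20: rhs = 14, matching y values: none (0 points).
  x = 21: rhs = 22, matching y values: none (0 points).
  x = 22: rhs = 18, matching y values: 8, 15 (2 points).
Total affine count: 14.
Full point count |E(F_23)| = 14 + 1 = 15.
Hasse bound: |15 − (23+1)| = |-9| = 9 ≤ 2√23 ≈ 9.5917 ✓.


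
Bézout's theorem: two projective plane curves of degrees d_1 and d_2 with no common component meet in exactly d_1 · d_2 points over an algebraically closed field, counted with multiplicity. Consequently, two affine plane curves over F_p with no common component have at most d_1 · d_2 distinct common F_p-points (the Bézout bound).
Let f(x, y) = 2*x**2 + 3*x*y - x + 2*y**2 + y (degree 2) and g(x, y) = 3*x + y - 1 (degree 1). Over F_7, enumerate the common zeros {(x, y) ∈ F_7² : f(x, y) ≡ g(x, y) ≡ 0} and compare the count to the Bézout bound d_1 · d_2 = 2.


Common zeros: {(2, 2), (3, 6)}; count = 2; Bézout bound = 2.

deg(f) = 2, deg(g) = 1, so Bézout bound = 2.
Scan x ∈ F_7. For each x, list the y ∈ F_7 with f(x, y) ≡ 0 and those with g(x, y) ≡ 0 (mod 7); the common zeros in that column are the intersection.
  x = 0: f ≡ 0 at y ∈ {0, 3}; g ≡ 0 at y ∈ {1}; common: ∅.
  x = 1: f ≡ 0 at y ∈ {1, 4}; g ≡ 0 at y ∈ {5}; common: ∅.
  x = 2: f ≡ 0 at y ∈ {2, 5}; g ≡ 0 at y ∈ {2}; common: {2}.
  x = 3: f ≡ 0 at y ∈ {3, 6}; g ≡ 0 at y ∈ {6}; common: {6}.
  x = 4: f ≡ 0 at y ∈ {0, 4}; g ≡ 0 at y ∈ {3}; common: ∅.
  x = 5: f ≡ 0 at y ∈ {1, 5}; g ≡ 0 at y ∈ {0}; common: ∅.
  x = 6: f ≡ 0 at y ∈ {2, 6}; g ≡ 0 at y ∈ {4}; common: ∅.
Collecting: common zeros = {(2, 2), (3, 6)}, so the count is 2.
Comparison with the Bézout bound: 2 ≤ 2 = deg(f)·deg(g), as expected for curves with no common component (the bound is attained).


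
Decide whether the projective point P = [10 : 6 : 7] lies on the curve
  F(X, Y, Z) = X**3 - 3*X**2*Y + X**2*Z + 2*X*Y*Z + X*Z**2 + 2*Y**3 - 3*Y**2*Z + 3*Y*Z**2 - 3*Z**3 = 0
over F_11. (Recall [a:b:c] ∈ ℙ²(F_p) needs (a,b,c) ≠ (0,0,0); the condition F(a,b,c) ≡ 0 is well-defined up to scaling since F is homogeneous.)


F(10,6,7) ≡ 0 (mod 11); P is on the curve.

Evaluate F(10, 6, 7) term-by-term (mod 11).
  X**3 ↦ 1·1000·1·1 = 1000
  -3*X**2*Y ↦ -3·100·6·1 = -1800
  X**2*Z ↦ 1·100·1·7 = 700
  2*X*Y*Z ↦ 2·10·6·7 = 840
  X*Z**2 ↦ 1·10·1·49 = 490
  2*Y**3 ↦ 2·1·216·1 = 432
  -3*Y**2*Z ↦ -3·1·36·7 = -756
  3*Y*Z**2 ↦ 3·1·6·49 = 882
  -3*Z**3 ↦ -3·1·1·343 = -1029
Sum: F(10, 6, 7) = (1000) + (-1800) + (700) + (840) + (490) + (432) + (-756) + (882) + (-1029) = 759.
Reducing mod 11: 759 ≡ 0 (mod 11).
Since F(a, b, c) ≡ 0 (mod 11), P lies on the curve.


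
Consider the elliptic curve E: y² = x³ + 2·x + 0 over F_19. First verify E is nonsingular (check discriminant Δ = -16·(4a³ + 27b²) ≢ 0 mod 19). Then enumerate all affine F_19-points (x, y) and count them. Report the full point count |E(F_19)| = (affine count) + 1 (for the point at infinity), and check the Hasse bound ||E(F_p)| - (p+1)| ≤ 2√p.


Affine points = {(0, 0), (6, 0), (9, 5), (9, 14), (11, 2), (11, 17), (12, 2), (12, 17), (13, 0), (14, 6), (14, 13), (15, 2), (15, 17), (16, 9), (16, 10), (17, 8), (17, 11), (18, 4), (18, 15)}; affine count = 19; |E(F_19)| = 20.

Discriminant check: Δ ∝ 4a³ + 27b² = 4·2³ + 27·0² = 4·8 + 27·0 ≡ 13 (mod 19). Nonzero ⇒ E is nonsingular.
For each x ∈ F_19, compute rhs = x³ + 2·x + 0 mod 19, then count y ∈ F_19 with y² ≡ rhs.
  x = 0: rhs = 0, matching y values: 0 (1 points).
  x = 1: rhs = 3, matching y values: none (0 points).
  x = 2: rhs = 12, matching y values: none (0 points).
  x = 3: rhs = 14, matching y values: none (0 points).
  x = 4: rhs = 15, matching y values: none (0 points).
  x = 5: rhs = 2, matching y values: none (0 points).
  x = 6: rhs = 0, matching y values: 0 (1 points).
  x = 7: rhs = 15, matching y values: none (0 points).
  x = 8: rhs = 15, matching y values: none (0 points).
  x = 9: rhs = 6, matching y values: 5, 14 (2 points).
  x = 10: rhs = 13, matching y values: none (0 points).
  x = 11: rhs = 4, matching y values: 2, 17 (2 points).
  x = 12: rhs = 4, matching y values: 2, 17 (2 points).
  x = 13: rhs = 0, matching y values: 0 (1 points).
  x = 14: rhs = 17, matching y values: 6, 13 (2 points).
  x = 15: rhs = 4, matching y values: 2, 17 (2 points).
  x = 16: rhs = 5, matching y values: 9, 10 (2 points).
  x = 17: rhs = 7, matching y values: 8, 11 (2 points).
  x = 18: rhs = 16, matching y values: 4, 15 (2 points).
Total affine count: 19.
Full point count |E(F_19)| = 19 + 1 = 20.
Hasse bound: |20 − (19+1)| = |0| = 0 ≤ 2√19 ≈ 8.7178 ✓.


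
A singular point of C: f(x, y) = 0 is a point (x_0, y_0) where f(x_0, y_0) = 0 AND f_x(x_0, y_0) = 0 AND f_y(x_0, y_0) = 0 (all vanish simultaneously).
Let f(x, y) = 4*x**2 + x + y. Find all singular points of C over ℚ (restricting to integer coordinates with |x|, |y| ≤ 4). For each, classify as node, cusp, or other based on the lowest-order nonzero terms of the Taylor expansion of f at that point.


No singular points in the scanned grid; C is smooth there.

Compute partial derivatives:
  f_x = 8*x + 1.
  f_y = 1.
f_y = 1 is a nonzero constant, so f_y never vanishes: no point (x, y) can satisfy f = f_x = f_y = 0. In particular no (x, y) ∈ {−4, ..., 4}² is singular; the curve is smooth.


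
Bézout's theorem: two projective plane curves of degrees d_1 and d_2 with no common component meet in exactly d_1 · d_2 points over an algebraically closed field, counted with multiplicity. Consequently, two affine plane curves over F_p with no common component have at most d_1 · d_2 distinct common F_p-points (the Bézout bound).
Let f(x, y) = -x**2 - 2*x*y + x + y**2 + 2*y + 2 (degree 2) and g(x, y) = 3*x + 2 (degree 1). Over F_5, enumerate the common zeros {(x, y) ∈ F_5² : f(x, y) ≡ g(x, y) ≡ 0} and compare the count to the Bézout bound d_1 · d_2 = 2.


Common zeros: ∅; count = 0; Bézout bound = 2.

deg(f) = 2, deg(g) = 1, so Bézout bound = 2.
Scan x ∈ F_5. For each x, list the y ∈ F_5 with f(x, y) ≡ 0 and those with g(x, y) ≡ 0 (mod 5); the common zeros in that column are the intersection.
  x = 0: f ≡ 0 at y ∈ {1, 2}; g ≡ 0 at y ∈ ∅; common: ∅.
  x = 1: f ≡ 0 at y ∈ ∅; g ≡ 0 at y ∈ {0, 1, 2, 3, 4}; common: ∅.
  x = 2: f ≡ 0 at y ∈ {0, 2}; g ≡ 0 at y ∈ ∅; common: ∅.
  x = 3: f ≡ 0 at y ∈ ∅; g ≡ 0 at y ∈ ∅; common: ∅.
  x = 4: f ≡ 0 at y ∈ {0, 1}; g ≡ 0 at y ∈ ∅; common: ∅.
Collecting: common zeros = ∅, so the count is 0.
Comparison with the Bézout bound: 0 ≤ 2 = deg(f)·deg(g), as expected for curves with no common component (the affine F_5-count falls short of the bound because intersections may lie at infinity, over extension fields, or carry multiplicity).


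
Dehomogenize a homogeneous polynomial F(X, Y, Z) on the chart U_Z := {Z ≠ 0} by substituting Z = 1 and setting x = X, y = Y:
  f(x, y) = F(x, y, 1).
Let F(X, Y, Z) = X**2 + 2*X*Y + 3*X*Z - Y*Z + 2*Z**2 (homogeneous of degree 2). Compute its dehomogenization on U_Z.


f(x, y) = x**2 + 2*x*y + 3*x - y + 2

On U_Z we set Z = 1. Each monomial c·X^i·Y^j·Z^k in F becomes c·x^i·y^j·1^k = c·x^i·y^j.
Substituting Z = 1: F(X, Y, 1) = x**2 + 2*x*y + 3*x - y + 2.
Note: deg(f) ≤ deg(F) = 2; strict inequality happens when F is divisible by Z (lost terms).


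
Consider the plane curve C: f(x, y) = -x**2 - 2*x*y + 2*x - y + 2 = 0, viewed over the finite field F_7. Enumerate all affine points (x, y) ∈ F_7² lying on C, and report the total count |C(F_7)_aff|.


Affine F_7-points: {(0, 2), (1, 1), (2, 6), (4, 4), (5, 2), (6, 1)}; count = 6.

For each of the 49 pairs (x, y) ∈ F_7², evaluate f(x, y) mod 7. Record the zeros.
  x = 0: [0↦2, 1↦1, 2↦0, 3↦6, 4↦5, 5↦4, 6↦3]  zeros at y ∈ {2}
  x = 1: [0↦3, 1↦0, 2↦4, 3↦1, 4↦5, 5↦2, 6↦6]  zeros at y ∈ {1}
  x = 2: [0↦2, 1↦4, 2↦6, 3↦1, 4↦3, 5↦5, 6↦0]  zeros at y ∈ {6}
  x = 3: [0↦6, 1↦6, 2↦6, 3↦6, 4↦6, 5↦6, 6↦6]  zeros at y ∈ ∅
  x = 4: [0↦1, 1↦6, 2↦4, 3↦2, 4↦0, 5↦5, 6↦3]  zeros at y ∈ {4}
  x = 5: [0↦1, 1↦4, 2↦0, 3↦3, 4↦6, 5↦2, 6↦5]  zeros at y ∈ {2}
  x = 6: [0↦6, 1↦0, 2↦1, 3↦2, 4↦3, 5↦4, 6↦5]  zeros at y ∈ {1}
Collecting zeros: affine points = {(0, 2), (1, 1), (2, 6), (4, 4), (5, 2), (6, 1)}.
Total count |C(F_7)_aff| = 6.


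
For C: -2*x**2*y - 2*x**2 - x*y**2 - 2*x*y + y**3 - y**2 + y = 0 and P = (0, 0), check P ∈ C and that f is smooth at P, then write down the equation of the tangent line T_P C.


Tangent line at P: y = 0.

Step 1: f(0, 0) = 0, so P lies on C.
Step 2: partial derivatives
  f_x(x, y) = -4*x*y - 4*x - y**2 - 2*y, f_y(x, y) = -2*x**2 - 2*x*y - 2*x + 3*y**2 - 2*y + 1.
  f_x(P) = 0, f_y(P) = 1 (gradient nonzero, so P is smooth).
Step 3: tangent line at P: 0·(x − 0) + 1·(y − 0) = 0.
Expanding: y = 0.


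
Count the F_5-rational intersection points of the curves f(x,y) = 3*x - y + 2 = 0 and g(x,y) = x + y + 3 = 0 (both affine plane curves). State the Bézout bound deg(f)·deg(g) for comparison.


Common zeros: {(0, 2)}; count = 1; Bézout bound = 1.

deg(f) = 1, deg(g) = 1, so Bézout bound = 1.
Scan x ∈ F_5. For each x, list the y ∈ F_5 with f(x, y) ≡ 0 and those with g(x, y) ≡ 0 (mod 5); the common zeros in that column are the intersection.
  x = 0: f ≡ 0 at y ∈ {2}; g ≡ 0 at y ∈ {2}; common: {2}.
  x = 1: f ≡ 0 at y ∈ {0}; g ≡ 0 at y ∈ {1}; common: ∅.
  x = 2: f ≡ 0 at y ∈ {3}; g ≡ 0 at y ∈ {0}; common: ∅.
  x = 3: f ≡ 0 at y ∈ {1}; g ≡ 0 at y ∈ {4}; common: ∅.
  x = 4: f ≡ 0 at y ∈ {4}; g ≡ 0 at y ∈ {3}; common: ∅.
Collecting: common zeros = {(0, 2)}, so the count is 1.
Comparison with the Bézout bound: 1 ≤ 1 = deg(f)·deg(g), as expected for curves with no common component (the bound is attained).


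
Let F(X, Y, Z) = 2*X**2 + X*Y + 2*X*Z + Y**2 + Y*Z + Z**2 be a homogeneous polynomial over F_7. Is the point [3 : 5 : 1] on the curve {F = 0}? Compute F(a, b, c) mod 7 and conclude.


F(3,5,1) ≡ 0 (mod 7); P is on the curve.

Evaluate F(3, 5, 1) term-by-term (mod 7).
  2*X**2 ↦ 2·9·1·1 = 18
  X*Y ↦ 1·3·5·1 = 15
  2*X*Z ↦ 2·3·1·1 = 6
  Y**2 ↦ 1·1·25·1 = 25
  Y*Z ↦ 1·1·5·1 = 5
  Z**2 ↦ 1·1·1·1 = 1
Sum: F(3, 5, 1) = (18) + (15) + (6) + (25) + (5) + (1) = 70.
Reducing mod 7: 70 ≡ 0 (mod 7).
Since F(a, b, c) ≡ 0 (mod 7), P lies on the curve.


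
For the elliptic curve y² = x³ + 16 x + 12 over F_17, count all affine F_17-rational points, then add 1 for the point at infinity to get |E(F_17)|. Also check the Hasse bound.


Affine points = {(2, 1), (2, 16), (3, 6), (3, 11), (4, 2), (4, 15), (5, 8), (5, 9), (6, 1), (6, 16), (7, 5), (7, 12), (9, 1), (9, 16), (10, 4), (10, 13)}; affine count = 16; |E(F_17)| = 17.

Discriminant check: Δ ∝ 4a³ + 27b² = 4·16³ + 27·12² = 4·4096 + 27·144 ≡ 8 (mod 17). Nonzero ⇒ E is nonsingular.
For each x ∈ F_17, compute rhs = x³ + 16·x + 12 mod 17, then count y ∈ F_17 with y² ≡ rhs.
  x = 0: rhs = 12, matching y values: none (0 points).
  x = 1: rhs = 12, matching y values: none (0 points).
  x = 2: rhs = 1, matching y values: 1, 16 (2 points).
  x = 3: rhs = 2, matching y values: 6, 11 (2 points).
  x = 4: rhs = 4, matching y values: 2, 15 (2 points).
  x = 5: rhs = 13, matching y values: 8, 9 (2 points).
  x = 6: rhs = 1, matching y values: 1, 16 (2 points).
  x = 7: rhs = 8, matching y values: 5, 12 (2 points).
  x = 8: rhs = 6, matching y values: none (0 points).
  x = 9: rhs = 1, matching y values: 1, 16 (2 points).
  x = 10: rhs = 16, matching y values: 4, 13 (2 points).
  x = 11: rhs = 6, matching y values: none (0 points).
  x = 12: rhs = 11, matching y values: none (0 points).
  x = 13: rhs = 3, matching y values: none (0 points).
  x = 14: rhs = 5, matching y values: none (0 points).
  x = 15: rhs = 6, matching y values: none (0 points).
  x = 16: rhs = 12, matching y values: none (0 points).
Total affine count: 16.
Full point count |E(F_17)| = 16 + 1 = 17.
Hasse bound: |17 − (17+1)| = |-1| = 1 ≤ 2√17 ≈ 8.2462 ✓.


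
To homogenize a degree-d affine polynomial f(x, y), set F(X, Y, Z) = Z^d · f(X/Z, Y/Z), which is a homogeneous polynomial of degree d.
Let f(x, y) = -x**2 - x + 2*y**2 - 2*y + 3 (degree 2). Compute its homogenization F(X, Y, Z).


F(X, Y, Z) = -X**2 - X*Z + 2*Y**2 - 2*Y*Z + 3*Z**2

deg(f) = 2.
Substitute x = X/Z, y = Y/Z into f, then multiply by Z^2.
  monomial -1·x^2·y^0 ↦ -1·X^2·Y^0·Z^0.
  monomial -1·x^1·y^0 ↦ -1·X^1·Y^0·Z^1.
  monomial 2·x^0·y^2 ↦ 2·X^0·Y^2·Z^0.
  monomial -2·x^0·y^1 ↦ -2·X^0·Y^1·Z^1.
  monomial 3·x^0·y^0 ↦ 3·X^0·Y^0·Z^2.
Collecting: F(X, Y, Z) = -X**2 - X*Z + 2*Y**2 - 2*Y*Z + 3*Z**2.


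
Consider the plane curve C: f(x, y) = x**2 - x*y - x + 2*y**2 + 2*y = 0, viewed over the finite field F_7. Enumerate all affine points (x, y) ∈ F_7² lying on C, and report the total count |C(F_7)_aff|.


Affine F_7-points: {(0, 0), (0, 6), (1, 0), (1, 3), (3, 1), (3, 3), (6, 1)}; count = 7.

For each of the 49 pairs (x, y) ∈ F_7², evaluate f(x, y) mod 7. Record the zeros.
  x = 0: [0↦0, 1↦4, 2↦5, 3↦3, 4↦5, 5↦4, 6↦0]  zeros at y ∈ {0, 6}
  x = 1: [0↦0, 1↦3, 2↦3, 3↦0, 4↦1, 5↦6, 6↦1]  zeros at y ∈ {0, 3}
  x = 2: [0↦2, 1↦4, 2↦3, 3↦6, 4↦6, 5↦3, 6↦4]  zeros at y ∈ ∅
  x = 3: [0↦6, 1↦0, 2↦5, 3↦0, 4↦6, 5↦2, 6↦2]  zeros at y ∈ {1, 3}
  x = 4: [0↦5, 1↦5, 2↦2, 3↦3, 4↦1, 5↦3, 6↦2]  zeros at y ∈ ∅
  x = 5: [0↦6, 1↦5, 2↦1, 3↦1, 4↦5, 5↦6, 6↦4]  zeros at y ∈ ∅
  x = 6: [0↦2, 1↦0, 2↦2, 3↦1, 4↦4, 5↦4, 6↦1]  zeros at y ∈ {1}
Collecting zeros: affine points = {(0, 0), (0, 6), (1, 0), (1, 3), (3, 1), (3, 3), (6, 1)}.
Total count |C(F_7)_aff| = 7.


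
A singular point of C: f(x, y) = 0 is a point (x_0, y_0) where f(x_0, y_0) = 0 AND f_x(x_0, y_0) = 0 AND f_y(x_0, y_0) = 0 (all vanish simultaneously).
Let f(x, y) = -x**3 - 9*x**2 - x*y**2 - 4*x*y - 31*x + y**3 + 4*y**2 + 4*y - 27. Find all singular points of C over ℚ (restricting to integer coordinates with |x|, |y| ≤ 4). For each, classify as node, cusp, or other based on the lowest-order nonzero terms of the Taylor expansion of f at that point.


Singular points: {(-3, -2)}; classification: cusp.

Compute partial derivatives:
  f_x = -3*x**2 - 18*x - y**2 - 4*y - 31.
  f_y = -2*x*y - 4*x + 3*y**2 + 8*y + 4.
Scan x_0 ∈ {−4, ..., 4}. For each x_0, f_y(x_0, y) is a polynomial in y; find its integer roots y ∈ {−4, ..., 4}, then test f_x and f at those candidates.
  x = -4: f_y(-4, y) = 3*y**2 + 16*y + 20; vanishes at y ∈ {-2}. (-4, -2): f_x = -3 ≠ 0.
  x = -3: f_y(-3, y) = 3*y**2 + 14*y + 16; vanishes at y ∈ {-2}. (-3, -2): f_x = 0, f = 0 — SINGULAR.
  x = -2: f_y(-2, y) = 3*y**2 + 12*y + 12; vanishes at y ∈ {-2}. (-2, -2): f_x = -3 ≠ 0.
  x = -1: f_y(-1, y) = 3*y**2 + 10*y + 8; vanishes at y ∈ {-2}. (-1, -2): f_x = -12 ≠ 0.
  x = 0: f_y(0, y) = 3*y**2 + 8*y + 4; vanishes at y ∈ {-2}. (0, -2): f_x = -27 ≠ 0.
  x = 1: f_y(1, y) = 3*y**2 + 6*y; vanishes at y ∈ {-2, 0}. (1, -2): f_x = -48 ≠ 0; (1, 0): f_x = -52 ≠ 0.
  x = 2: f_y(2, y) = 3*y**2 + 4*y - 4; vanishes at y ∈ {-2}. (2, -2): f_x = -75 ≠ 0.
  x = 3: f_y(3, y) = 3*y**2 + 2*y - 8; vanishes at y ∈ {-2}. (3, -2): f_x = -108 ≠ 0.
  x = 4: f_y(4, y) = 3*y**2 - 12; vanishes at y ∈ {-2, 2}. (4, -2): f_x = -147 ≠ 0; (4, 2): f_x = -163 ≠ 0.
Only singular point on the grid: (-3, -2).
Classify: substitute x = -3 + u, y = -2 + v and expand: f = -u**3 - u*v**2 + v**3 + v**2.
No constant or linear terms (consistent with a singular point). Quadratic part: v**2. Cubic part: -u**3 - u*v**2 + v**3.
The quadratic part v**2 is a perfect square, so there is a single (double) tangent line v = 0, i.e. y = -2. Restricting the cubic part to that line (v = 0) leaves -u**3 ≠ 0, so f is not divisible by v and the branch is v² ≈ u**3 to lowest order — this is a cusp.
Classification: cusp.


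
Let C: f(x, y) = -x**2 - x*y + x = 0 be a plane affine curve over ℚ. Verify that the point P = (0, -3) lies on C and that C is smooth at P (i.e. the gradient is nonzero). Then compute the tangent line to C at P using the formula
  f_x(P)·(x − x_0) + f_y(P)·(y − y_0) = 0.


Tangent line at P: 4*x = 0.

Step 1: f(0, -3) = 0, so P lies on C.
Step 2: partial derivatives
  f_x(x, y) = -2*x - y + 1, f_y(x, y) = -x.
  f_x(P) = 4, f_y(P) = 0 (gradient nonzero, so P is smooth).
Step 3: tangent line at P: 4·(x − 0) + 0·(y − -3) = 0.
Expanding: 4*x = 0.


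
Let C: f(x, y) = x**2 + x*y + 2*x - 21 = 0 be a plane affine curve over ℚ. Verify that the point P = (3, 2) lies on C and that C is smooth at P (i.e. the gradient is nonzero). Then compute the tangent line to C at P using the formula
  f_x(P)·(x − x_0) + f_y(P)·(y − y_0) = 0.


Tangent line at P: 10*x + 3*y - 36 = 0.

Step 1: f(3, 2) = 0, so P lies on C.
Step 2: partial derivatives
  f_x(x, y) = 2*x + y + 2, f_y(x, y) = x.
  f_x(P) = 10, f_y(P) = 3 (gradient nonzero, so P is smooth).
Step 3: tangent line at P: 10·(x − 3) + 3·(y − 2) = 0.
Expanding: 10*x + 3*y - 36 = 0.


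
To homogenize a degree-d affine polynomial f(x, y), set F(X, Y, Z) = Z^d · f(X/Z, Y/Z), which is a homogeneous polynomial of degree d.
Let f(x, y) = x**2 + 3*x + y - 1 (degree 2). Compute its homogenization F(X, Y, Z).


F(X, Y, Z) = X**2 + 3*X*Z + Y*Z - Z**2

deg(f) = 2.
Substitute x = X/Z, y = Y/Z into f, then multiply by Z^2.
  monomial 1·x^2·y^0 ↦ 1·X^2·Y^0·Z^0.
  monomial 3·x^1·y^0 ↦ 3·X^1·Y^0·Z^1.
  monomial 1·x^0·y^1 ↦ 1·X^0·Y^1·Z^1.
  monomial -1·x^0·y^0 ↦ -1·X^0·Y^0·Z^2.
Collecting: F(X, Y, Z) = X**2 + 3*X*Z + Y*Z - Z**2.


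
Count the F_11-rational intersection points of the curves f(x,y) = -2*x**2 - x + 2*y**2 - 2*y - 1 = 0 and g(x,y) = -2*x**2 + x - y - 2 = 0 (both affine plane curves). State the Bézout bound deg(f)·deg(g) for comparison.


Common zeros: {(0, 9)}; count = 1; Bézout bound = 4.

deg(f) = 2, deg(g) = 2, so Bézout bound = 4.
Scan x ∈ F_11. For each x, list the y ∈ F_11 with f(x, y) ≡ 0 and those with g(x, y) ≡ 0 (mod 11); the common zeros in that column are the intersection.
  x = 0: f ≡ 0 at y ∈ {3, 9}; g ≡ 0 at y ∈ {9}; common: {9}.
  x = 1: f ≡ 0 at y ∈ {2, 10}; g ≡ 0 at y ∈ {8}; common: ∅.
  x = 2: f ≡ 0 at y ∈ {0, 1}; g ≡ 0 at y ∈ {3}; common: ∅.
  x = 3: f ≡ 0 at y ∈ {0, 1}; g ≡ 0 at y ∈ {5}; common: ∅.
  x = 4: f ≡ 0 at y ∈ {2, 10}; g ≡ 0 at y ∈ {3}; common: ∅.
  x = 5: f ≡ 0 at y ∈ {3, 9}; g ≡ 0 at y ∈ {8}; common: ∅.
  x = 6: f ≡ 0 at y ∈ {4, 8}; g ≡ 0 at y ∈ {9}; common: ∅.
  x = 7: f ≡ 0 at y ∈ {5, 7}; g ≡ 0 at y ∈ {6}; common: ∅.
  x = 8: f ≡ 0 at y ∈ {6}; g ≡ 0 at y ∈ {10}; common: ∅.
  x = 9: f ≡ 0 at y ∈ {5, 7}; g ≡ 0 at y ∈ {10}; common: ∅.
  x = 10: f ≡ 0 at y ∈ {4, 8}; g ≡ 0 at y ∈ {6}; common: ∅.
Collecting: common zeros = {(0, 9)}, so the count is 1.
Comparison with the Bézout bound: 1 ≤ 4 = deg(f)·deg(g), as expected for curves with no common component (the affine F_11-count falls short of the bound because intersections may lie at infinity, over extension fields, or carry multiplicity).


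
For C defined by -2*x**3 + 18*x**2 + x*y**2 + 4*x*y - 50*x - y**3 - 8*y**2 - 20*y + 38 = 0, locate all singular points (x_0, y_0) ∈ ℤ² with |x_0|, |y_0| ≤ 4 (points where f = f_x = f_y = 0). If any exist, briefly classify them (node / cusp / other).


Singular points: {(3, -2)}; classification: cusp.

Compute partial derivatives:
  f_x = -6*x**2 + 36*x + y**2 + 4*y - 50.
  f_y = 2*x*y + 4*x - 3*y**2 - 16*y - 20.
Scan x_0 ∈ {−4, ..., 4}. For each x_0, f_y(x_0, y) is a polynomial in y; find its integer roots y ∈ {−4, ..., 4}, then test f_x and f at those candidates.
  x = -4: f_y(-4, y) = -3*y**2 - 24*y - 36; vanishes at y ∈ {-2}. (-4, -2): f_x = -294 ≠ 0.
  x = -3: f_y(-3, y) = -3*y**2 - 22*y - 32; vanishes at y ∈ {-2}. (-3, -2): f_x = -216 ≠ 0.
  x = -2: f_y(-2, y) = -3*y**2 - 20*y - 28; vanishes at y ∈ {-2}. (-2, -2): f_x = -150 ≠ 0.
  x = -1: f_y(-1, y) = -3*y**2 - 18*y - 24; vanishes at y ∈ {-4, -2}. (-1, -4): f_x = -92 ≠ 0; (-1, -2): f_x = -96 ≠ 0.
  x = 0: f_y(0, y) = -3*y**2 - 16*y - 20; vanishes at y ∈ {-2}. (0, -2): f_x = -54 ≠ 0.
  x = 1: f_y(1, y) = -3*y**2 - 14*y - 16; vanishes at y ∈ {-2}. (1, -2): f_x = -24 ≠ 0.
  x = 2: f_y(2, y) = -3*y**2 - 12*y - 12; vanishes at y ∈ {-2}. (2, -2): f_x = -6 ≠ 0.
  x = 3: f_y(3, y) = -3*y**2 - 10*y - 8; vanishes at y ∈ {-2}. (3, -2): f_x = 0, f = 0 — SINGULAR.
  x = 4: f_y(4, y) = -3*y**2 - 8*y - 4; vanishes at y ∈ {-2}. (4, -2): f_x = -6 ≠ 0.
Only singular point on the grid: (3, -2).
Classify: substitute x = 3 + u, y = -2 + v and expand: f = -2*u**3 + u*v**2 - v**3 + v**2.
No constant or linear terms (consistent with a singular point). Quadratic part: v**2. Cubic part: -2*u**3 + u*v**2 - v**3.
The quadratic part v**2 is a perfect square, so there is a single (double) tangent line v = 0, i.e. y = -2. Restricting the cubic part to that line (v = 0) leaves -2*u**3 ≠ 0, so f is not divisible by v and the branch is v² ≈ 2*u**3 to lowest order — this is a cusp.
Classification: cusp.


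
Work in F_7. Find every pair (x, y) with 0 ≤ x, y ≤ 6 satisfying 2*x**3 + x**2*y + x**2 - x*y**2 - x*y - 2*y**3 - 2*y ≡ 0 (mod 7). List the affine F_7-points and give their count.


Affine F_7-points: {(0, 0), (1, 2), (2, 4), (2, 5), (3, 0), (4, 3)}; count = 6.

For each of the 49 pairs (x, y) ∈ F_7², evaluate f(x, y) mod 7. Record the zeros.
  x = 0: [0↦0, 1↦3, 2↦1, 3↦3, 4↦4, 5↦6, 6↦4]  zeros at y ∈ {0}
  x = 1: [0↦3, 1↦5, 2↦0, 3↦4, 4↦5, 5↦5, 6↦6]  zeros at y ∈ {2}
  x = 2: [0↦6, 1↦2, 2↦3, 3↦4, 4↦0, 5↦0, 6↦6]  zeros at y ∈ {4, 5}
  x = 3: [0↦0, 1↦6, 2↦1, 3↦1, 4↦1, 5↦3, 6↦2]  zeros at y ∈ {0}
  x = 4: [0↦4, 1↦1, 2↦6, 3↦0, 4↦6, 5↦5, 6↦6]  zeros at y ∈ {3}
  x = 5: [0↦2, 1↦6, 2↦2, 3↦6, 4↦6, 5↦4, 6↦2]  zeros at y ∈ ∅
  x = 6: [0↦6, 1↦5, 2↦1, 3↦3, 4↦6, 5↦5, 6↦2]  zeros at y ∈ ∅
Collecting zeros: affine points = {(0, 0), (1, 2), (2, 4), (2, 5), (3, 0), (4, 3)}.
Total count |C(F_7)_aff| = 6.


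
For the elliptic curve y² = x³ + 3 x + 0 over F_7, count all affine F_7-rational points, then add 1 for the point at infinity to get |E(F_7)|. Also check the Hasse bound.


Affine points = {(0, 0), (1, 2), (1, 5), (2, 0), (3, 1), (3, 6), (5, 0)}; affine count = 7; |E(F_7)| = 8.

Discriminant check: Δ ∝ 4a³ + 27b² = 4·3³ + 27·0² = 4·27 + 27·0 ≡ 3 (mod 7). Nonzero ⇒ E is nonsingular.
For each x ∈ F_7, compute rhs = x³ + 3·x + 0 mod 7, then count y ∈ F_7 with y² ≡ rhs.
  x = 0: rhs = 0, matching y values: 0 (1 points).
  x = 1: rhs = 4, matching y values: 2, 5 (2 points).
  x = 2: rhs = 0, matching y values: 0 (1 points).
  x = 3: rhs = 1, matching y values: 1, 6 (2 points).
  x = 4: rhs = 6, matching y values: none (0 points).
  x = 5: rhs = 0, matching y values: 0 (1 points).
  x = 6: rhs = 3, matching y values: none (0 points).
Total affine count: 7.
Full point count |E(F_7)| = 7 + 1 = 8.
Hasse bound: |8 − (7+1)| = |0| = 0 ≤ 2√7 ≈ 5.2915 ✓.


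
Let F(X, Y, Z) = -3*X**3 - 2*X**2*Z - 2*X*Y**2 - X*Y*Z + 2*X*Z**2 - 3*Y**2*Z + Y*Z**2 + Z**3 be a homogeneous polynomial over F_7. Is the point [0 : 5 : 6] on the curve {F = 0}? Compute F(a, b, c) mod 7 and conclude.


F(0,5,6) ≡ 2 (mod 7); P is NOT on the curve.

Evaluate F(0, 5, 6) term-by-term (mod 7).
  -3*X**3 ↦ -3·0·1·1 = 0
  -2*X**2*Z ↦ -2·0·1·6 = 0
  -2*X*Y**2 ↦ -2·0·25·1 = 0
  -X*Y*Z ↦ -1·0·5·6 = 0
  2*X*Z**2 ↦ 2·0·1·36 = 0
  -3*Y**2*Z ↦ -3·1·25·6 = -450
  Y*Z**2 ↦ 1·1·5·36 = 180
  Z**3 ↦ 1·1·1·216 = 216
Sum: F(0, 5, 6) = (0) + (0) + (0) + (0) + (0) + (-450) + (180) + (216) = -54.
Reducing mod 7: -54 ≡ 2 (mod 7).
Since F(a, b, c) ≡ 2 ≠ 0 (mod 7), P does NOT lie on the curve.


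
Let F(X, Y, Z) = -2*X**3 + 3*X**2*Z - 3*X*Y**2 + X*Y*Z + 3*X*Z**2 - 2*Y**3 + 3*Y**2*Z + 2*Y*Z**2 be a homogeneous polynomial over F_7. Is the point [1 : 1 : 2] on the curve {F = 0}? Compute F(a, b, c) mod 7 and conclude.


F(1,1,2) ≡ 6 (mod 7); P is NOT on the curve.

Evaluate F(1, 1, 2) term-by-term (mod 7).
  -2*X**3 ↦ -2·1·1·1 = -2
  3*X**2*Z ↦ 3·1·1·2 = 6
  -3*X*Y**2 ↦ -3·1·1·1 = -3
  X*Y*Z ↦ 1·1·1·2 = 2
  3*X*Z**2 ↦ 3·1·1·4 = 12
  -2*Y**3 ↦ -2·1·1·1 = -2
  3*Y**2*Z ↦ 3·1·1·2 = 6
  2*Y*Z**2 ↦ 2·1·1·4 = 8
Sum: F(1, 1, 2) = (-2) + (6) + (-3) + (2) + (12) + (-2) + (6) + (8) = 27.
Reducing mod 7: 27 ≡ 6 (mod 7).
Since F(a, b, c) ≡ 6 ≠ 0 (mod 7), P does NOT lie on the curve.


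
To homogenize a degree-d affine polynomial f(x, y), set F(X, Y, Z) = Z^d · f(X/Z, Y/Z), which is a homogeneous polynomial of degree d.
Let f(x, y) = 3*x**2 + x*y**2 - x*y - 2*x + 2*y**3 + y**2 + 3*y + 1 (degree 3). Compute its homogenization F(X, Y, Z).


F(X, Y, Z) = 3*X**2*Z + X*Y**2 - X*Y*Z - 2*X*Z**2 + 2*Y**3 + Y**2*Z + 3*Y*Z**2 + Z**3

deg(f) = 3.
Substitute x = X/Z, y = Y/Z into f, then multiply by Z^3.
  monomial 3·x^2·y^0 ↦ 3·X^2·Y^0·Z^1.
  monomial 1·x^1·y^2 ↦ 1·X^1·Y^2·Z^0.
  monomial -1·x^1·y^1 ↦ -1·X^1·Y^1·Z^1.
  monomial -2·x^1·y^0 ↦ -2·X^1·Y^0·Z^2.
  monomial 2·x^0·y^3 ↦ 2·X^0·Y^3·Z^0.
  monomial 1·x^0·y^2 ↦ 1·X^0·Y^2·Z^1.
  monomial 3·x^0·y^1 ↦ 3·X^0·Y^1·Z^2.
  monomial 1·x^0·y^0 ↦ 1·X^0·Y^0·Z^3.
Collecting: F(X, Y, Z) = 3*X**2*Z + X*Y**2 - X*Y*Z - 2*X*Z**2 + 2*Y**3 + Y**2*Z + 3*Y*Z**2 + Z**3.


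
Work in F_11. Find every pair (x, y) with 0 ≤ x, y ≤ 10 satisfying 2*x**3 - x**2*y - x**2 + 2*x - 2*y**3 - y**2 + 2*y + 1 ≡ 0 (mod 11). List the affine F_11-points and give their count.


Affine F_11-points: {(0, 1), (0, 5), (0, 10), (2, 9), (4, 0), (5, 4), (5, 5), (5, 7), (9, 5), (10, 2)}; count = 10.

For each of the 121 pairs (x, y) ∈ F_11², evaluate f(x, y) mod 11. Record the zeros.
  x = 0: [0↦1, 1↦0, 2↦7, 3↦10, 4↦8, 5↦0, 6↦7, 7↦6, 8↦7, 9↦9, 10↦0]  zeros at y ∈ {1, 5, 10}
  x = 1: [0↦4, 1↦2, 2↦8, 3↦10, 4↦7, 5↦9, 6↦4, 7↦2, 8↦2, 9↦3, 10↦4]  zeros at y ∈ ∅
  x = 2: [0↦6, 1↦1, 2↦4, 3↦3, 4↦8, 5↦7, 6↦10, 7↦5, 8↦2, 9↦0, 10↦9]  zeros at y ∈ {9}
  x = 3: [0↦8, 1↦9, 2↦7, 3↦1, 4↦1, 5↦6, 6↦4, 7↦5, 8↦8, 9↦1, 10↦5]  zeros at y ∈ ∅
  x = 4: [0↦0, 1↦5, 2↦7, 3↦5, 4↦9, 5↦7, 6↦9, 7↦3, 8↦10, 9↦7, 10↦4]  zeros at y ∈ {0}
  x = 5: [0↦5, 1↦1, 2↦5, 3↦5, 4↦0, 5↦0, 6↦4, 7↦0, 8↦9, 9↦8, 10↦7]  zeros at y ∈ {4, 5, 7}
  x = 6: [0↦2, 1↦9, 2↦2, 3↦2, 4↦8, 5↦8, 6↦1, 7↦8, 8↦6, 9↦5, 10↦4]  zeros at y ∈ ∅
  x = 7: [0↦3, 1↦8, 2↦10, 3↦8, 4↦1, 5↦10, 6↦1, 7↦6, 8↦2, 9↦10, 10↦7]  zeros at y ∈ ∅
  x = 8: [0↦9, 1↦10, 2↦8, 3↦2, 4↦2, 5↦7, 6↦5, 7↦6, 8↦9, 9↦2, 10↦6]  zeros at y ∈ ∅
  x = 9: [0↦10, 1↦5, 2↦8, 3↦7, 4↦1, 5↦0, 6↦3, 7↦9, 8↦6, 9↦4, 10↦2]  zeros at y ∈ {5}
  x = 10: [0↦7, 1↦5, 2↦0, 3↦2, 4↦10, 5↦1, 6↦7, 7↦5, 8↦5, 9↦6, 10↦7]  zeros at y ∈ {2}
Collecting zeros: affine points = {(0, 1), (0, 5), (0, 10), (2, 9), (4, 0), (5, 4), (5, 5), (5, 7), (9, 5), (10, 2)}.
Total count |C(F_11)_aff| = 10.


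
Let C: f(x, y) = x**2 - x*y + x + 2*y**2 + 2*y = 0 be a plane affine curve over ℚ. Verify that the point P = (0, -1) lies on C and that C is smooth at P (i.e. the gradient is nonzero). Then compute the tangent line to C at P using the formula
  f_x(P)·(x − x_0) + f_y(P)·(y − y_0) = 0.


Tangent line at P: 2*x - 2*y - 2 = 0.

Step 1: f(0, -1) = 0, so P lies on C.
Step 2: partial derivatives
  f_x(x, y) = 2*x - y + 1, f_y(x, y) = -x + 4*y + 2.
  f_x(P) = 2, f_y(P) = -2 (gradient nonzero, so P is smooth).
Step 3: tangent line at P: 2·(x − 0) + -2·(y − -1) = 0.
Expanding: 2*x - 2*y - 2 = 0.


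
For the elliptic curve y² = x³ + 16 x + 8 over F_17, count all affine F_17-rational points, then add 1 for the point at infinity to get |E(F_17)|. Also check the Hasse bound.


Affine points = {(0, 5), (0, 12), (1, 5), (1, 12), (3, 7), (3, 10), (4, 0), (5, 3), (5, 14), (7, 2), (7, 15), (8, 6), (8, 11), (11, 6), (11, 11), (13, 4), (13, 13), (14, 1), (14, 16), (15, 6), (15, 11), (16, 5), (16, 12)}; affine count = 23; |E(F_17)| = 24.

Discriminant check: Δ ∝ 4a³ + 27b² = 4·16³ + 27·8² = 4·4096 + 27·64 ≡ 7 (mod 17). Nonzero ⇒ E is nonsingular.
For each x ∈ F_17, compute rhs = x³ + 16·x + 8 mod 17, then count y ∈ F_17 with y² ≡ rhs.
  x = 0: rhs = 8, matching y values: 5, 12 (2 points).
  x = 1: rhs = 8, matching y values: 5, 12 (2 points).
  x = 2: rhs = 14, matching y values: none (0 points).
  x = 3: rhs = 15, matching y values: 7, 10 (2 points).
  x = 4: rhs = 0, matching y values: 0 (1 points).
  x = 5: rhs = 9, matching y values: 3, 14 (2 points).
  x = 6: rhs = 14, matching y values: none (0 points).
  x = 7: rhs = 4, matching y values: 2, 15 (2 points).
  x = 8: rhs = 2, matching y values: 6, 11 (2 points).
  x = 9: rhs = 14, matching y values: none (0 points).
  x = 10: rhs = 12, matching y values: none (0 points).
  x = 11: rhs = 2, matching y values: 6, 11 (2 points).
  x = 12: rhs = 7, matching y values: none (0 points).
  x = 13: rhs = 16, matching y values: 4, 13 (2 points).
  x = 14: rhs = 1, matching y values: 1, 16 (2 points).
  x = 15: rhs = 2, matching y values: 6, 11 (2 points).
  x = 16: rhs = 8, matching y values: 5, 12 (2 points).
Total affine count: 23.
Full point count |E(F_17)| = 23 + 1 = 24.
Hasse bound: |24 − (17+1)| = |6| = 6 ≤ 2√17 ≈ 8.2462 ✓.


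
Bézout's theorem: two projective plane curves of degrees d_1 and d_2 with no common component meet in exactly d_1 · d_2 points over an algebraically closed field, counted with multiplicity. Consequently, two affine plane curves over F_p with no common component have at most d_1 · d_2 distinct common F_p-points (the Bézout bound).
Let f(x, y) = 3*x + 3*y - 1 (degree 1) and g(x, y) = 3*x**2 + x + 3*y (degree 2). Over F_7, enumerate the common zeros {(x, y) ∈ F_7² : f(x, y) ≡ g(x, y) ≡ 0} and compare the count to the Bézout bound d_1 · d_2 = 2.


Common zeros: ∅; count = 0; Bézout bound = 2.

deg(f) = 1, deg(g) = 2, so Bézout bound = 2.
Scan x ∈ F_7. For each x, list the y ∈ F_7 with f(x, y) ≡ 0 and those with g(x, y) ≡ 0 (mod 7); the common zeros in that column are the intersection.
  x = 0: f ≡ 0 at y ∈ {5}; g ≡ 0 at y ∈ {0}; common: ∅.
  x = 1: f ≡ 0 at y ∈ {4}; g ≡ 0 at y ∈ {1}; common: ∅.
  x = 2: f ≡ 0 at y ∈ {3}; g ≡ 0 at y ∈ {0}; common: ∅.
  x = 3: f ≡ 0 at y ∈ {2}; g ≡ 0 at y ∈ {4}; common: ∅.
  x = 4: f ≡ 0 at y ∈ {1}; g ≡ 0 at y ∈ {6}; common: ∅.
  x = 5: f ≡ 0 at y ∈ {0}; g ≡ 0 at y ∈ {6}; common: ∅.
  x = 6: f ≡ 0 at y ∈ {6}; g ≡ 0 at y ∈ {4}; common: ∅.
Collecting: common zeros = ∅, so the count is 0.
Comparison with the Bézout bound: 0 ≤ 2 = deg(f)·deg(g), as expected for curves with no common component (the affine F_7-count falls short of the bound because intersections may lie at infinity, over extension fields, or carry multiplicity).


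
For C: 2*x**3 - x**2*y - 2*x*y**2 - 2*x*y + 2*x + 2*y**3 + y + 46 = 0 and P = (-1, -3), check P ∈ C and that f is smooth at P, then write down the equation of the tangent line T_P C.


Tangent line at P: -10*x + 44*y + 122 = 0.

Step 1: f(-1, -3) = 0, so P lies on C.
Step 2: partial derivatives
  f_x(x, y) = 6*x**2 - 2*x*y - 2*y**2 - 2*y + 2, f_y(x, y) = -x**2 - 4*x*y - 2*x + 6*y**2 + 1.
  f_x(P) = -10, f_y(P) = 44 (gradient nonzero, so P is smooth).
Step 3: tangent line at P: -10·(x − -1) + 44·(y − -3) = 0.
Expanding: -10*x + 44*y + 122 = 0.
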